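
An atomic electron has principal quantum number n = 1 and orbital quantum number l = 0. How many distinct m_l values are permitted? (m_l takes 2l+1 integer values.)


m_l ranges from -l to +l in integer steps
So m_l goes from -0 to +0
Count = 2l + 1 = 2*0 + 1
= 1

1


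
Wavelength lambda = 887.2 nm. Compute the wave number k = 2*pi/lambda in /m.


k = 2 * pi / lambda
= 6.2832 / (887.2e-9)
= 6.2832 / 8.8720e-07
= 7.0820e+06 /m

7.0820e+06


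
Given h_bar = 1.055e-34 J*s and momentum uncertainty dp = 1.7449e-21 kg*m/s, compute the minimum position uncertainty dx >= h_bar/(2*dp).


dx = h_bar / (2 * dp)
= 1.055e-34 / (2 * 1.7449e-21)
= 1.055e-34 / 3.4898e-21
= 3.0231e-14 m

3.0231e-14


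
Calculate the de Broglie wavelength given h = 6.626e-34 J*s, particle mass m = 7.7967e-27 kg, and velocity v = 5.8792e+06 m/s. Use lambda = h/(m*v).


lambda = h / (m * v)
= 6.626e-34 / (7.7967e-27 * 5.8792e+06)
= 6.626e-34 / 4.5838e-20
= 1.4455e-14 m

1.4455e-14


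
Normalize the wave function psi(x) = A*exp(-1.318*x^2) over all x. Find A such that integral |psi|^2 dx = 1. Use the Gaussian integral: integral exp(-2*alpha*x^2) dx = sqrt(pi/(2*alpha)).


integral |psi|^2 dx = A^2 * sqrt(pi/(2*alpha)) = 1
A^2 = sqrt(2*alpha/pi)
= sqrt(2 * 1.318 / pi)
= 0.916005
A = sqrt(0.916005)
= 0.9571

0.9571


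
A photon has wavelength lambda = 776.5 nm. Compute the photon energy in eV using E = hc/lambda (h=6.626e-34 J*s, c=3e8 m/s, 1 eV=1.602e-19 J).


E = hc / lambda
= (6.626e-34)(3e8) / (776.5e-9)
= 1.9878e-25 / 7.7650e-07
= 2.5599e-19 J
Converting to eV: 2.5599e-19 / 1.602e-19
= 1.598 eV

1.598


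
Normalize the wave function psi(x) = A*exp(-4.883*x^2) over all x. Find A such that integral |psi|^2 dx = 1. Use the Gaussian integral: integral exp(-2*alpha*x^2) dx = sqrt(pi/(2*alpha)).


integral |psi|^2 dx = A^2 * sqrt(pi/(2*alpha)) = 1
A^2 = sqrt(2*alpha/pi)
= sqrt(2 * 4.883 / pi)
= 1.763126
A = sqrt(1.763126)
= 1.3278

1.3278


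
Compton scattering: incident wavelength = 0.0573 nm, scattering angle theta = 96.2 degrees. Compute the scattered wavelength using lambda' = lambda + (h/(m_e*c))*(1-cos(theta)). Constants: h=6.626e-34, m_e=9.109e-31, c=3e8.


Compton wavelength: h/(m_e*c) = 2.4247e-12 m
d_lambda = 2.4247e-12 * (1 - cos(96.2 deg))
= 2.4247e-12 * 1.107999
= 2.6866e-12 m = 0.002687 nm
lambda' = 0.0573 + 0.002687
= 0.059987 nm

0.059987


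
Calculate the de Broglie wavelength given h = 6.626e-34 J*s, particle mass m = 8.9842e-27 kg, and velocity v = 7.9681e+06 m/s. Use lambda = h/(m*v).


lambda = h / (m * v)
= 6.626e-34 / (8.9842e-27 * 7.9681e+06)
= 6.626e-34 / 7.1587e-20
= 9.2559e-15 m

9.2559e-15


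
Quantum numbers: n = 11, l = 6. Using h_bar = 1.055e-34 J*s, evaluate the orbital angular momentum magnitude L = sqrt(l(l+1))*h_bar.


L = sqrt(l*(l+1)) * h_bar
= sqrt(6 * 7) * 1.055e-34
= sqrt(42) * 1.055e-34
= 6.4807 * 1.055e-34
= 6.8372e-34 J*s

6.8372e-34


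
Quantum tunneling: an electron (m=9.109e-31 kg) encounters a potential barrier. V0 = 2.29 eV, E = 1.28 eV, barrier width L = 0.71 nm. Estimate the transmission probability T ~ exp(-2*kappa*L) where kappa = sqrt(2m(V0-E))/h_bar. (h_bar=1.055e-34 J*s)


V0 - E = 1.01 eV = 1.6180e-19 J
kappa = sqrt(2 * m * (V0-E)) / h_bar
= sqrt(2 * 9.109e-31 * 1.6180e-19) / 1.055e-34
= 5.1462e+09 /m
2*kappa*L = 2 * 5.1462e+09 * 0.71e-9
= 7.3077
T = exp(-7.3077) = 6.703857e-04

6.703857e-04


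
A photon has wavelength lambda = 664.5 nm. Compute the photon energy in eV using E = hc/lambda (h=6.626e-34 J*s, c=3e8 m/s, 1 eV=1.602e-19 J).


E = hc / lambda
= (6.626e-34)(3e8) / (664.5e-9)
= 1.9878e-25 / 6.6450e-07
= 2.9914e-19 J
Converting to eV: 2.9914e-19 / 1.602e-19
= 1.8673 eV

1.8673


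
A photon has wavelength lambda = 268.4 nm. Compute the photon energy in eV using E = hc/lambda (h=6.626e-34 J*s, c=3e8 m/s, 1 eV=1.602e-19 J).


E = hc / lambda
= (6.626e-34)(3e8) / (268.4e-9)
= 1.9878e-25 / 2.6840e-07
= 7.4061e-19 J
Converting to eV: 7.4061e-19 / 1.602e-19
= 4.623 eV

4.623


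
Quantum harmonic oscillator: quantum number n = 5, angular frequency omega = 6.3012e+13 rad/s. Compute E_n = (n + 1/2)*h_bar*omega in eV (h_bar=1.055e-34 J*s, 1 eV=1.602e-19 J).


E = (n + 1/2) * h_bar * omega
= (5 + 0.5) * 1.055e-34 * 6.3012e+13
= 5.5 * 6.6478e-21
= 3.6563e-20 J
= 0.2282 eV

0.2282


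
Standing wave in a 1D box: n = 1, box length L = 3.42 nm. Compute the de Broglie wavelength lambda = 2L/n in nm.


lambda = 2L / n
= 2 * 3.42 / 1
= 6.84 / 1
= 6.84 nm

6.84


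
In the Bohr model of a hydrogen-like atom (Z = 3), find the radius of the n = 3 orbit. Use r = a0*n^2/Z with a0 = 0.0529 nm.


r = a0 * n^2 / Z
= 0.0529 * 3^2 / 3
= 0.0529 * 9 / 3
= 0.1587 nm

0.1587


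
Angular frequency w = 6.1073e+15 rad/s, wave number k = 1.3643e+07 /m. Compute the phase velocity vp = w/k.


vp = w / k
= 6.1073e+15 / 1.3643e+07
= 4.4765e+08 m/s

4.4765e+08


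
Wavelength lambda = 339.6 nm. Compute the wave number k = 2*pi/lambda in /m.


k = 2 * pi / lambda
= 6.2832 / (339.6e-9)
= 6.2832 / 3.3960e-07
= 1.8502e+07 /m

1.8502e+07


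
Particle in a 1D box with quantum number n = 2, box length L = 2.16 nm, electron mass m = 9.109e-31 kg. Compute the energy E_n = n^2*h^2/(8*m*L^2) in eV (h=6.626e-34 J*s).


E = n^2 * h^2 / (8 * m * L^2)
= 2^2 * (6.626e-34)^2 / (8 * 9.109e-31 * (2.16e-9)^2)
= 4 * 4.3904e-67 / (8 * 9.109e-31 * 4.6656e-18)
= 5.1653e-20 J
= 0.3224 eV

0.3224


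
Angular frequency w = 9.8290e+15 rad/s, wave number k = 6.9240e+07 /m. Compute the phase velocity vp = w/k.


vp = w / k
= 9.8290e+15 / 6.9240e+07
= 1.4196e+08 m/s

1.4196e+08


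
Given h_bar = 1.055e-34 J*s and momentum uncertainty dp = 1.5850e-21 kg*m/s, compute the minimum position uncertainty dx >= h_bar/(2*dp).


dx = h_bar / (2 * dp)
= 1.055e-34 / (2 * 1.5850e-21)
= 1.055e-34 / 3.1700e-21
= 3.3281e-14 m

3.3281e-14


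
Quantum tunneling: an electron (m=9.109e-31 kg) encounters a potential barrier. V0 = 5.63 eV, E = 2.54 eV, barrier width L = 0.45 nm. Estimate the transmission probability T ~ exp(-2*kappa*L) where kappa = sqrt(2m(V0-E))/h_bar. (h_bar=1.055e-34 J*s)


V0 - E = 3.09 eV = 4.9502e-19 J
kappa = sqrt(2 * m * (V0-E)) / h_bar
= sqrt(2 * 9.109e-31 * 4.9502e-19) / 1.055e-34
= 9.0014e+09 /m
2*kappa*L = 2 * 9.0014e+09 * 0.45e-9
= 8.1012
T = exp(-8.1012) = 3.031664e-04

3.031664e-04


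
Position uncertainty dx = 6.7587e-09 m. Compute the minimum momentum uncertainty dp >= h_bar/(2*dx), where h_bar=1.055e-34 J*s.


dp = h_bar / (2 * dx)
= 1.055e-34 / (2 * 6.7587e-09)
= 1.055e-34 / 1.3517e-08
= 7.8048e-27 kg*m/s

7.8048e-27


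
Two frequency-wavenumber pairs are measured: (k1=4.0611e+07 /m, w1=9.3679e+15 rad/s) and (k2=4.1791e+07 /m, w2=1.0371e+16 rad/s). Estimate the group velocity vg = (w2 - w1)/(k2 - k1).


vg = (w2 - w1) / (k2 - k1)
= (1.0371e+16 - 9.3679e+15) / (4.1791e+07 - 4.0611e+07)
= 1.0031e+15 / 1.1800e+06
= 8.5008e+08 m/s

8.5008e+08


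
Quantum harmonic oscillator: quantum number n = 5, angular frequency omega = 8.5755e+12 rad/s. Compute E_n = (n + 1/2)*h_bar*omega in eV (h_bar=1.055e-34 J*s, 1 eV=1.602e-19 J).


E = (n + 1/2) * h_bar * omega
= (5 + 0.5) * 1.055e-34 * 8.5755e+12
= 5.5 * 9.0472e-22
= 4.9759e-21 J
= 0.0311 eV

0.0311


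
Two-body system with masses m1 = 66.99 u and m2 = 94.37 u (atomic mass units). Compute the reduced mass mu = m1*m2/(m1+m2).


mu = m1 * m2 / (m1 + m2)
= 66.99 * 94.37 / (66.99 + 94.37)
= 6321.8463 / 161.36
= 39.1785 u

39.1785


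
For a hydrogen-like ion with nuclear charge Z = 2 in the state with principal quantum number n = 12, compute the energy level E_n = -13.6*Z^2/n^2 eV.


E_n = -13.6 * Z^2 / n^2
= -13.6 * 2^2 / 12^2
= -13.6 * 4 / 144
= -0.3778 eV

-0.3778


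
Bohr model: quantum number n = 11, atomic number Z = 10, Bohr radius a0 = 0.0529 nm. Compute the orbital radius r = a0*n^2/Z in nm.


r = a0 * n^2 / Z
= 0.0529 * 11^2 / 10
= 0.0529 * 121 / 10
= 0.6401 nm

0.6401


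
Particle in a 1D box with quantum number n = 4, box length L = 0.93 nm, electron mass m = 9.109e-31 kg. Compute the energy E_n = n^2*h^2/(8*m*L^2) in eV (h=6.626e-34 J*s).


E = n^2 * h^2 / (8 * m * L^2)
= 4^2 * (6.626e-34)^2 / (8 * 9.109e-31 * (0.93e-9)^2)
= 16 * 4.3904e-67 / (8 * 9.109e-31 * 8.6490e-19)
= 1.1145e-18 J
= 6.9572 eV

6.9572


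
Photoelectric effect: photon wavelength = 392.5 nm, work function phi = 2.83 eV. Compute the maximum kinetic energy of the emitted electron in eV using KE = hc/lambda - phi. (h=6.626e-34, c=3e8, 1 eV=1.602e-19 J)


E_photon = hc / lambda
= (6.626e-34)(3e8) / (392.5e-9)
= 5.0645e-19 J
= 3.1613 eV
KE = E_photon - phi
= 3.1613 - 2.83
= 0.3313 eV

0.3313


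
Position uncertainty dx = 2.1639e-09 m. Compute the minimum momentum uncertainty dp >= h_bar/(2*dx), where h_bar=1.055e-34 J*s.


dp = h_bar / (2 * dx)
= 1.055e-34 / (2 * 2.1639e-09)
= 1.055e-34 / 4.3278e-09
= 2.4377e-26 kg*m/s

2.4377e-26


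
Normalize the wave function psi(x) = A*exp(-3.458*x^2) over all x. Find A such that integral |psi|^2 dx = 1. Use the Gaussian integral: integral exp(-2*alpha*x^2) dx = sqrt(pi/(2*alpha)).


integral |psi|^2 dx = A^2 * sqrt(pi/(2*alpha)) = 1
A^2 = sqrt(2*alpha/pi)
= sqrt(2 * 3.458 / pi)
= 1.483722
A = sqrt(1.483722)
= 1.2181

1.2181


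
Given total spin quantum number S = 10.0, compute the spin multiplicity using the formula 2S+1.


Spin multiplicity = 2S + 1
= 2 * 10.0 + 1
= 20.0 + 1
= 21

21


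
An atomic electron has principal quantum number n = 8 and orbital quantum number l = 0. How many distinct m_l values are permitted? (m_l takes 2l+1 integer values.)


m_l ranges from -l to +l in integer steps
So m_l goes from -0 to +0
Count = 2l + 1 = 2*0 + 1
= 1

1


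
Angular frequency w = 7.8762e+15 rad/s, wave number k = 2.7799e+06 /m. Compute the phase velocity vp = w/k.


vp = w / k
= 7.8762e+15 / 2.7799e+06
= 2.8333e+09 m/s

2.8333e+09


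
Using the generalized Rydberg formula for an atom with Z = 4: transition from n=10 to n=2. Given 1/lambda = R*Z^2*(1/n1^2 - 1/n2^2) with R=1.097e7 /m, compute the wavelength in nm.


1/lambda = R * Z^2 * (1/n1^2 - 1/n2^2)
= 1.097e7 * 4^2 * (1/2^2 - 1/10^2)
= 1.097e7 * 16 * (0.25 - 0.01)
= 4.2125e+07 /m
lambda = 1 / 4.2125e+07
= 23.739 nm

23.739


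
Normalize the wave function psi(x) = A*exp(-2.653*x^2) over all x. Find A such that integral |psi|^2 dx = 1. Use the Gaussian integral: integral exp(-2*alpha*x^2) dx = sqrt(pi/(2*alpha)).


integral |psi|^2 dx = A^2 * sqrt(pi/(2*alpha)) = 1
A^2 = sqrt(2*alpha/pi)
= sqrt(2 * 2.653 / pi)
= 1.299597
A = sqrt(1.299597)
= 1.14

1.14


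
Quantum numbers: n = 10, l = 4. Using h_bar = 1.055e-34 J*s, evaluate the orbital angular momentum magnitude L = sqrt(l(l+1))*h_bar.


L = sqrt(l*(l+1)) * h_bar
= sqrt(4 * 5) * 1.055e-34
= sqrt(20) * 1.055e-34
= 4.4721 * 1.055e-34
= 4.7181e-34 J*s

4.7181e-34


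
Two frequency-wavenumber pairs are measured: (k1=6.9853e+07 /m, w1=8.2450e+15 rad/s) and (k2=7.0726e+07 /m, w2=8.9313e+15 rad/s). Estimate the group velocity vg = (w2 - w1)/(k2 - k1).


vg = (w2 - w1) / (k2 - k1)
= (8.9313e+15 - 8.2450e+15) / (7.0726e+07 - 6.9853e+07)
= 6.8630e+14 / 8.7300e+05
= 7.8614e+08 m/s

7.8614e+08


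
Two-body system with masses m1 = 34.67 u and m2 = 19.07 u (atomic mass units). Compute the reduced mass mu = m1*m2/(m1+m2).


mu = m1 * m2 / (m1 + m2)
= 34.67 * 19.07 / (34.67 + 19.07)
= 661.1569 / 53.74
= 12.3029 u

12.3029


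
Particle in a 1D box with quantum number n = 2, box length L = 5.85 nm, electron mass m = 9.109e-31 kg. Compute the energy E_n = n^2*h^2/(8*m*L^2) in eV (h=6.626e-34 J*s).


E = n^2 * h^2 / (8 * m * L^2)
= 2^2 * (6.626e-34)^2 / (8 * 9.109e-31 * (5.85e-9)^2)
= 4 * 4.3904e-67 / (8 * 9.109e-31 * 3.4223e-17)
= 7.0419e-21 J
= 0.044 eV

0.044


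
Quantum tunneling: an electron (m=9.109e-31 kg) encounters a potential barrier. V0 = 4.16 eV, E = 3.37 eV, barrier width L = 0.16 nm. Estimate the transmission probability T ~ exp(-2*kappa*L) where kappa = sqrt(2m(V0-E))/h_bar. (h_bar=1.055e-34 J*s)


V0 - E = 0.79 eV = 1.2656e-19 J
kappa = sqrt(2 * m * (V0-E)) / h_bar
= sqrt(2 * 9.109e-31 * 1.2656e-19) / 1.055e-34
= 4.5514e+09 /m
2*kappa*L = 2 * 4.5514e+09 * 0.16e-9
= 1.4564
T = exp(-1.4564) = 2.330645e-01

2.330645e-01


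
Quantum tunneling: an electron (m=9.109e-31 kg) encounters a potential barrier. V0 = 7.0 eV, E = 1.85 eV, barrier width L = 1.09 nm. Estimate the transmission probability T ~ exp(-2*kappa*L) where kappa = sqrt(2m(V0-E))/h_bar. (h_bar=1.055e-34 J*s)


V0 - E = 5.15 eV = 8.2503e-19 J
kappa = sqrt(2 * m * (V0-E)) / h_bar
= sqrt(2 * 9.109e-31 * 8.2503e-19) / 1.055e-34
= 1.1621e+10 /m
2*kappa*L = 2 * 1.1621e+10 * 1.09e-9
= 25.3332
T = exp(-25.3332) = 9.952937e-12

9.952937e-12


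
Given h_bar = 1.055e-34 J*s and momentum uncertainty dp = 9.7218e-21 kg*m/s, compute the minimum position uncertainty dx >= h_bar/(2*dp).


dx = h_bar / (2 * dp)
= 1.055e-34 / (2 * 9.7218e-21)
= 1.055e-34 / 1.9444e-20
= 5.4259e-15 m

5.4259e-15


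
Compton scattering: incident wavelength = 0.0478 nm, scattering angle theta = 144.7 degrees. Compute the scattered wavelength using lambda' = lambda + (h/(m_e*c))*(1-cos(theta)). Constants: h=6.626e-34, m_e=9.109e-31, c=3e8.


Compton wavelength: h/(m_e*c) = 2.4247e-12 m
d_lambda = 2.4247e-12 * (1 - cos(144.7 deg))
= 2.4247e-12 * 1.816138
= 4.4036e-12 m = 0.004404 nm
lambda' = 0.0478 + 0.004404
= 0.052204 nm

0.052204


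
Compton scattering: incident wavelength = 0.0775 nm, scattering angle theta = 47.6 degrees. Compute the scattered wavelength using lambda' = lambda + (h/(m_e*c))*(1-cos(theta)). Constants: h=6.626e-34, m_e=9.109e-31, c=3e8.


Compton wavelength: h/(m_e*c) = 2.4247e-12 m
d_lambda = 2.4247e-12 * (1 - cos(47.6 deg))
= 2.4247e-12 * 0.325698
= 7.8972e-13 m = 0.00079 nm
lambda' = 0.0775 + 0.00079
= 0.07829 nm

0.07829


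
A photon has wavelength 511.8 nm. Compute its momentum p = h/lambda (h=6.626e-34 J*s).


p = h / lambda
= 6.626e-34 / (511.8e-9)
= 6.626e-34 / 5.1180e-07
= 1.2946e-27 kg*m/s

1.2946e-27


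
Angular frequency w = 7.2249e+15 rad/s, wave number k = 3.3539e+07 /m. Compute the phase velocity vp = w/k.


vp = w / k
= 7.2249e+15 / 3.3539e+07
= 2.1542e+08 m/s

2.1542e+08


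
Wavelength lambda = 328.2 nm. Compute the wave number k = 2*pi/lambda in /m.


k = 2 * pi / lambda
= 6.2832 / (328.2e-9)
= 6.2832 / 3.2820e-07
= 1.9144e+07 /m

1.9144e+07


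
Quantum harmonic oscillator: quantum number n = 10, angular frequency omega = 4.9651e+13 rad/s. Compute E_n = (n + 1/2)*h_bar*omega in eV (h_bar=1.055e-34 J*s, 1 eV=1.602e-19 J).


E = (n + 1/2) * h_bar * omega
= (10 + 0.5) * 1.055e-34 * 4.9651e+13
= 10.5 * 5.2382e-21
= 5.5001e-20 J
= 0.3433 eV

0.3433


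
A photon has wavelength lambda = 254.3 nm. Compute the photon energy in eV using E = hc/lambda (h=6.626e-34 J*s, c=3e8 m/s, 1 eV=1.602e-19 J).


E = hc / lambda
= (6.626e-34)(3e8) / (254.3e-9)
= 1.9878e-25 / 2.5430e-07
= 7.8168e-19 J
Converting to eV: 7.8168e-19 / 1.602e-19
= 4.8794 eV

4.8794


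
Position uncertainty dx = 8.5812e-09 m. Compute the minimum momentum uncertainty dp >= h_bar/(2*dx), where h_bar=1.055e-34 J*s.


dp = h_bar / (2 * dx)
= 1.055e-34 / (2 * 8.5812e-09)
= 1.055e-34 / 1.7162e-08
= 6.1472e-27 kg*m/s

6.1472e-27


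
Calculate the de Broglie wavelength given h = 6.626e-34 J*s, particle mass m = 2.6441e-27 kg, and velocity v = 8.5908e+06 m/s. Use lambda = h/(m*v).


lambda = h / (m * v)
= 6.626e-34 / (2.6441e-27 * 8.5908e+06)
= 6.626e-34 / 2.2715e-20
= 2.9170e-14 m

2.9170e-14


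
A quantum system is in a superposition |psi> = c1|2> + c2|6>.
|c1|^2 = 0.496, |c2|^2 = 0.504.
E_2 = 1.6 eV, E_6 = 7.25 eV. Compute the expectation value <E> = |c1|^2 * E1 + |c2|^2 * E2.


<E> = |c1|^2 * E1 + |c2|^2 * E2
= 0.496 * 1.6 + 0.504 * 7.25
= 0.7936 + 3.654
= 4.4476 eV

4.4476


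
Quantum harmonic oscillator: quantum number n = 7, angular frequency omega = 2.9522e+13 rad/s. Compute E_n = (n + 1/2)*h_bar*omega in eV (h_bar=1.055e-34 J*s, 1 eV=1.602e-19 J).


E = (n + 1/2) * h_bar * omega
= (7 + 0.5) * 1.055e-34 * 2.9522e+13
= 7.5 * 3.1146e-21
= 2.3359e-20 J
= 0.1458 eV

0.1458


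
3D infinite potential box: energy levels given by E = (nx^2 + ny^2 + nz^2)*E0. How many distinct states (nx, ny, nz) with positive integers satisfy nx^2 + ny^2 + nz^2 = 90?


Enumerate all (nx, ny, nz) with nx^2 + ny^2 + nz^2 = 90:
(1,5,8)
(1,8,5)
(4,5,7)
(4,7,5)
(5,1,8)
(5,4,7)
(5,7,4)
(5,8,1)
(7,4,5)
(7,5,4)
(8,1,5)
(8,5,1)
Total degeneracy = 12

12


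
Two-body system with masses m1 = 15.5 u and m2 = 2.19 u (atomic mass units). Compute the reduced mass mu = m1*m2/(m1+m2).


mu = m1 * m2 / (m1 + m2)
= 15.5 * 2.19 / (15.5 + 2.19)
= 33.945 / 17.69
= 1.9189 u

1.9189


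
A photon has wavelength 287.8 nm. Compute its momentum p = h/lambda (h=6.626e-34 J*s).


p = h / lambda
= 6.626e-34 / (287.8e-9)
= 6.626e-34 / 2.8780e-07
= 2.3023e-27 kg*m/s

2.3023e-27


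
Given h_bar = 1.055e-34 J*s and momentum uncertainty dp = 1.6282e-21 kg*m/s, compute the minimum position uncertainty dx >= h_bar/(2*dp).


dx = h_bar / (2 * dp)
= 1.055e-34 / (2 * 1.6282e-21)
= 1.055e-34 / 3.2564e-21
= 3.2398e-14 m

3.2398e-14


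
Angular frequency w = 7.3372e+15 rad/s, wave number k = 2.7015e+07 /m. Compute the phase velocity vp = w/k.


vp = w / k
= 7.3372e+15 / 2.7015e+07
= 2.7160e+08 m/s

2.7160e+08


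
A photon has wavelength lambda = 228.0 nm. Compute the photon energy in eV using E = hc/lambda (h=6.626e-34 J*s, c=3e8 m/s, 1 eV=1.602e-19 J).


E = hc / lambda
= (6.626e-34)(3e8) / (228.0e-9)
= 1.9878e-25 / 2.2800e-07
= 8.7184e-19 J
Converting to eV: 8.7184e-19 / 1.602e-19
= 5.4422 eV

5.4422


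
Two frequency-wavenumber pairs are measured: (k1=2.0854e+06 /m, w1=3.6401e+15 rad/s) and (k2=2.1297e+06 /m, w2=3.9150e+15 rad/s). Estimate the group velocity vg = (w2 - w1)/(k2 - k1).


vg = (w2 - w1) / (k2 - k1)
= (3.9150e+15 - 3.6401e+15) / (2.1297e+06 - 2.0854e+06)
= 2.7490e+14 / 4.4300e+04
= 6.2054e+09 m/s

6.2054e+09


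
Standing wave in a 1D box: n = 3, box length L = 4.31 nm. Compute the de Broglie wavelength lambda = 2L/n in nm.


lambda = 2L / n
= 2 * 4.31 / 3
= 8.62 / 3
= 2.8733 nm

2.8733


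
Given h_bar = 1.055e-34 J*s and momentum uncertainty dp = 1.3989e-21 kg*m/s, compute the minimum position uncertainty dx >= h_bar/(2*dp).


dx = h_bar / (2 * dp)
= 1.055e-34 / (2 * 1.3989e-21)
= 1.055e-34 / 2.7978e-21
= 3.7708e-14 m

3.7708e-14


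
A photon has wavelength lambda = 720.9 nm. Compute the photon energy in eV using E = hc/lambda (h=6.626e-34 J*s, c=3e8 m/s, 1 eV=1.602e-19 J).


E = hc / lambda
= (6.626e-34)(3e8) / (720.9e-9)
= 1.9878e-25 / 7.2090e-07
= 2.7574e-19 J
Converting to eV: 2.7574e-19 / 1.602e-19
= 1.7212 eV

1.7212


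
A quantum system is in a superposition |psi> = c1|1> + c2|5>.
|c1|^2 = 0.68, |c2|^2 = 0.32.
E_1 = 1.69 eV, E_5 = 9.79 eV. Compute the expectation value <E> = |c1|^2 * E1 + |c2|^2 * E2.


<E> = |c1|^2 * E1 + |c2|^2 * E2
= 0.68 * 1.69 + 0.32 * 9.79
= 1.1492 + 3.1328
= 4.282 eV

4.282


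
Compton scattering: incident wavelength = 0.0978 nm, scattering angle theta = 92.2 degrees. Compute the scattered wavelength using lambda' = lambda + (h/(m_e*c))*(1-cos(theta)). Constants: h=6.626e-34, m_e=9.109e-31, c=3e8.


Compton wavelength: h/(m_e*c) = 2.4247e-12 m
d_lambda = 2.4247e-12 * (1 - cos(92.2 deg))
= 2.4247e-12 * 1.038388
= 2.5178e-12 m = 0.002518 nm
lambda' = 0.0978 + 0.002518
= 0.100318 nm

0.100318


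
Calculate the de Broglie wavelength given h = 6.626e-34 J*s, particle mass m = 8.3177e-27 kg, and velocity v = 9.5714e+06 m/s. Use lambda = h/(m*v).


lambda = h / (m * v)
= 6.626e-34 / (8.3177e-27 * 9.5714e+06)
= 6.626e-34 / 7.9612e-20
= 8.3229e-15 m

8.3229e-15


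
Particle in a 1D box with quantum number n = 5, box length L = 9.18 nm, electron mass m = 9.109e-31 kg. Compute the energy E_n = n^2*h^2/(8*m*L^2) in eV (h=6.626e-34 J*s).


E = n^2 * h^2 / (8 * m * L^2)
= 5^2 * (6.626e-34)^2 / (8 * 9.109e-31 * (9.18e-9)^2)
= 25 * 4.3904e-67 / (8 * 9.109e-31 * 8.4272e-17)
= 1.7873e-20 J
= 0.1116 eV

0.1116


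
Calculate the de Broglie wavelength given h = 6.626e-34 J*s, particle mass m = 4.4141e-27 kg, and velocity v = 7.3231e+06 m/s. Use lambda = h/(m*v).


lambda = h / (m * v)
= 6.626e-34 / (4.4141e-27 * 7.3231e+06)
= 6.626e-34 / 3.2325e-20
= 2.0498e-14 m

2.0498e-14


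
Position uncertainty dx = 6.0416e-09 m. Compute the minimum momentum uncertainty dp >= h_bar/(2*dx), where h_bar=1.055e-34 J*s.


dp = h_bar / (2 * dx)
= 1.055e-34 / (2 * 6.0416e-09)
= 1.055e-34 / 1.2083e-08
= 8.7311e-27 kg*m/s

8.7311e-27


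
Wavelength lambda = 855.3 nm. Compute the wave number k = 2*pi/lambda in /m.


k = 2 * pi / lambda
= 6.2832 / (855.3e-9)
= 6.2832 / 8.5530e-07
= 7.3462e+06 /m

7.3462e+06


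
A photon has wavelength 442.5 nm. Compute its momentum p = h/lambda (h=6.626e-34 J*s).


p = h / lambda
= 6.626e-34 / (442.5e-9)
= 6.626e-34 / 4.4250e-07
= 1.4974e-27 kg*m/s

1.4974e-27


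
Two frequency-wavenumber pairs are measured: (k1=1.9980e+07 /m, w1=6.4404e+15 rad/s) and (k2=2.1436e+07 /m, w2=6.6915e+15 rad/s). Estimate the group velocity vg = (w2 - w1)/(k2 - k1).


vg = (w2 - w1) / (k2 - k1)
= (6.6915e+15 - 6.4404e+15) / (2.1436e+07 - 1.9980e+07)
= 2.5110e+14 / 1.4560e+06
= 1.7246e+08 m/s

1.7246e+08


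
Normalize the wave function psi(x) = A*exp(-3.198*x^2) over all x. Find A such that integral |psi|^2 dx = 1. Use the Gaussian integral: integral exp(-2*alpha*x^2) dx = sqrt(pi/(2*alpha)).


integral |psi|^2 dx = A^2 * sqrt(pi/(2*alpha)) = 1
A^2 = sqrt(2*alpha/pi)
= sqrt(2 * 3.198 / pi)
= 1.426853
A = sqrt(1.426853)
= 1.1945

1.1945


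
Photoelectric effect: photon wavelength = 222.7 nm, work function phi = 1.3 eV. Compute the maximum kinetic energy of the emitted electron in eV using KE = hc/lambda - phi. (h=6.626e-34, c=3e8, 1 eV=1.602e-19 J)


E_photon = hc / lambda
= (6.626e-34)(3e8) / (222.7e-9)
= 8.9259e-19 J
= 5.5717 eV
KE = E_photon - phi
= 5.5717 - 1.3
= 4.2717 eV

4.2717


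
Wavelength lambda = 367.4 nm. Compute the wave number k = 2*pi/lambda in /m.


k = 2 * pi / lambda
= 6.2832 / (367.4e-9)
= 6.2832 / 3.6740e-07
= 1.7102e+07 /m

1.7102e+07


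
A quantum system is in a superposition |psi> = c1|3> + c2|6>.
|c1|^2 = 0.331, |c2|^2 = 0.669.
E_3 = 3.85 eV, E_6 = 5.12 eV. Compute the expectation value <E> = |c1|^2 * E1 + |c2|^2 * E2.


<E> = |c1|^2 * E1 + |c2|^2 * E2
= 0.331 * 3.85 + 0.669 * 5.12
= 1.2744 + 3.4253
= 4.6996 eV

4.6996


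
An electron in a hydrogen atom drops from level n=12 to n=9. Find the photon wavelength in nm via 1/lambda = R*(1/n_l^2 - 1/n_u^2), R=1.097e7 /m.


1/lambda = R * (1/n_l^2 - 1/n_u^2)
= 1.097e7 * (1/9^2 - 1/12^2)
= 1.097e7 * (0.012346 - 0.006944)
= 1.097e7 * 0.005401
= 5.9252e+04 /m
lambda = 1 / 5.9252e+04 = 16877.1976 nm

16877.1976


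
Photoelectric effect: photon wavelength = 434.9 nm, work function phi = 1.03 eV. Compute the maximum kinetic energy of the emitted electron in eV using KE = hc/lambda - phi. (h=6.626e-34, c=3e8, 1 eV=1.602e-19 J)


E_photon = hc / lambda
= (6.626e-34)(3e8) / (434.9e-9)
= 4.5707e-19 J
= 2.8531 eV
KE = E_photon - phi
= 2.8531 - 1.03
= 1.8231 eV

1.8231


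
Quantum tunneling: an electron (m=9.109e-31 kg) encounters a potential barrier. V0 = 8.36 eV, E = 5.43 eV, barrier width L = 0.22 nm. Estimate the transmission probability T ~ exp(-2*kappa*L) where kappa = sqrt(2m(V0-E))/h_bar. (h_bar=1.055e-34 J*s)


V0 - E = 2.93 eV = 4.6939e-19 J
kappa = sqrt(2 * m * (V0-E)) / h_bar
= sqrt(2 * 9.109e-31 * 4.6939e-19) / 1.055e-34
= 8.7652e+09 /m
2*kappa*L = 2 * 8.7652e+09 * 0.22e-9
= 3.8567
T = exp(-3.8567) = 2.113768e-02

2.113768e-02


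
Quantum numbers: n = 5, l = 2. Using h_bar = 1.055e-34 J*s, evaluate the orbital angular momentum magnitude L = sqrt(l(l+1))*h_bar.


L = sqrt(l*(l+1)) * h_bar
= sqrt(2 * 3) * 1.055e-34
= sqrt(6) * 1.055e-34
= 2.4495 * 1.055e-34
= 2.5842e-34 J*s

2.5842e-34


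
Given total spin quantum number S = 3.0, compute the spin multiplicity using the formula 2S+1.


Spin multiplicity = 2S + 1
= 2 * 3.0 + 1
= 6.0 + 1
= 7

7


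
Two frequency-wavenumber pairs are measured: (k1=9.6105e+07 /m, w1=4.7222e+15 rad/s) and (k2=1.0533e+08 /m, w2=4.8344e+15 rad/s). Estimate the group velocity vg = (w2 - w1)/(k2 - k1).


vg = (w2 - w1) / (k2 - k1)
= (4.8344e+15 - 4.7222e+15) / (1.0533e+08 - 9.6105e+07)
= 1.1220e+14 / 9.2250e+06
= 1.2163e+07 m/s

1.2163e+07


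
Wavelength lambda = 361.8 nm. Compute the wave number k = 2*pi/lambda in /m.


k = 2 * pi / lambda
= 6.2832 / (361.8e-9)
= 6.2832 / 3.6180e-07
= 1.7366e+07 /m

1.7366e+07


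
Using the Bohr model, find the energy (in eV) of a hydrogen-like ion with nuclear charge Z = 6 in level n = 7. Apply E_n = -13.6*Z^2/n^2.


E_n = -13.6 * Z^2 / n^2
= -13.6 * 6^2 / 7^2
= -13.6 * 36 / 49
= -9.9918 eV

-9.9918


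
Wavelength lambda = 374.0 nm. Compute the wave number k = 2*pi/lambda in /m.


k = 2 * pi / lambda
= 6.2832 / (374.0e-9)
= 6.2832 / 3.7400e-07
= 1.6800e+07 /m

1.6800e+07


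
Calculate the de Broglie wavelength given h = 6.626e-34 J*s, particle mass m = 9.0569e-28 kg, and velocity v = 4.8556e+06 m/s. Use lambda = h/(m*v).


lambda = h / (m * v)
= 6.626e-34 / (9.0569e-28 * 4.8556e+06)
= 6.626e-34 / 4.3977e-21
= 1.5067e-13 m

1.5067e-13


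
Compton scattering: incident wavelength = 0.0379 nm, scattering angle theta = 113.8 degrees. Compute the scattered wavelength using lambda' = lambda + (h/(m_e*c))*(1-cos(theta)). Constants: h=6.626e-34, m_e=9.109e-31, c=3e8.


Compton wavelength: h/(m_e*c) = 2.4247e-12 m
d_lambda = 2.4247e-12 * (1 - cos(113.8 deg))
= 2.4247e-12 * 1.403545
= 3.4032e-12 m = 0.003403 nm
lambda' = 0.0379 + 0.003403
= 0.041303 nm

0.041303


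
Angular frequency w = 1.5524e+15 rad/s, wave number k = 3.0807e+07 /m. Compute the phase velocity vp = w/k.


vp = w / k
= 1.5524e+15 / 3.0807e+07
= 5.0391e+07 m/s

5.0391e+07


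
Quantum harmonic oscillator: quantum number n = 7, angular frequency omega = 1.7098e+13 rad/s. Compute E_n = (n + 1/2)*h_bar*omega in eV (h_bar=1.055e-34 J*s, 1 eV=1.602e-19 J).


E = (n + 1/2) * h_bar * omega
= (7 + 0.5) * 1.055e-34 * 1.7098e+13
= 7.5 * 1.8038e-21
= 1.3529e-20 J
= 0.0844 eV

0.0844


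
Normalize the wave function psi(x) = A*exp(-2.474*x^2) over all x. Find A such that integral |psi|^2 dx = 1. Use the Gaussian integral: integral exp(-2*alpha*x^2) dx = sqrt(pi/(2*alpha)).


integral |psi|^2 dx = A^2 * sqrt(pi/(2*alpha)) = 1
A^2 = sqrt(2*alpha/pi)
= sqrt(2 * 2.474 / pi)
= 1.254989
A = sqrt(1.254989)
= 1.1203

1.1203


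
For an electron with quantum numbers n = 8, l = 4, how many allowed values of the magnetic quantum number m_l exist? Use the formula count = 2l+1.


m_l ranges from -l to +l in integer steps
So m_l goes from -4 to +4
Count = 2l + 1 = 2*4 + 1
= 9

9


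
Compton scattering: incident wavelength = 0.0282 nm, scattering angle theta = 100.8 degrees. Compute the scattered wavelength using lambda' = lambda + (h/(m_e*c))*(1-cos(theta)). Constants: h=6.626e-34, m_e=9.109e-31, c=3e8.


Compton wavelength: h/(m_e*c) = 2.4247e-12 m
d_lambda = 2.4247e-12 * (1 - cos(100.8 deg))
= 2.4247e-12 * 1.187381
= 2.8791e-12 m = 0.002879 nm
lambda' = 0.0282 + 0.002879
= 0.031079 nm

0.031079


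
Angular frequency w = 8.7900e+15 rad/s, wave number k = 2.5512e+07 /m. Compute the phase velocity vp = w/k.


vp = w / k
= 8.7900e+15 / 2.5512e+07
= 3.4454e+08 m/s

3.4454e+08


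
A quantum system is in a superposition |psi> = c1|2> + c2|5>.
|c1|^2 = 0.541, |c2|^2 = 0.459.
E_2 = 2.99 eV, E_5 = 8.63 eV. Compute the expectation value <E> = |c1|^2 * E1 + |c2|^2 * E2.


<E> = |c1|^2 * E1 + |c2|^2 * E2
= 0.541 * 2.99 + 0.459 * 8.63
= 1.6176 + 3.9612
= 5.5788 eV

5.5788


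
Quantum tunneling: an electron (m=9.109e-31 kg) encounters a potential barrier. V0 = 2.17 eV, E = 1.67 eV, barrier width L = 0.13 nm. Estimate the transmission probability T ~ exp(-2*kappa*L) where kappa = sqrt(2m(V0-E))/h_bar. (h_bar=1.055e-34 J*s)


V0 - E = 0.5 eV = 8.0100e-20 J
kappa = sqrt(2 * m * (V0-E)) / h_bar
= sqrt(2 * 9.109e-31 * 8.0100e-20) / 1.055e-34
= 3.6209e+09 /m
2*kappa*L = 2 * 3.6209e+09 * 0.13e-9
= 0.9414
T = exp(-0.9414) = 3.900701e-01

3.900701e-01


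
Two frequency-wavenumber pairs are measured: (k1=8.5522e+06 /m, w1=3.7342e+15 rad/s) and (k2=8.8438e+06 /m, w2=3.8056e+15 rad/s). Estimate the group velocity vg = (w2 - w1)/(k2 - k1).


vg = (w2 - w1) / (k2 - k1)
= (3.8056e+15 - 3.7342e+15) / (8.8438e+06 - 8.5522e+06)
= 7.1400e+13 / 2.9160e+05
= 2.4486e+08 m/s

2.4486e+08


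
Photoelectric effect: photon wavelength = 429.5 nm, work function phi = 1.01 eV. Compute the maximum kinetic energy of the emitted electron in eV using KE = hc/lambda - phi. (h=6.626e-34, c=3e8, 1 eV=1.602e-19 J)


E_photon = hc / lambda
= (6.626e-34)(3e8) / (429.5e-9)
= 4.6282e-19 J
= 2.889 eV
KE = E_photon - phi
= 2.889 - 1.01
= 1.879 eV

1.879


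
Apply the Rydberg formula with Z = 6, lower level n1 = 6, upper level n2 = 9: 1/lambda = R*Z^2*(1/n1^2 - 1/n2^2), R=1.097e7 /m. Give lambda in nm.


1/lambda = R * Z^2 * (1/n1^2 - 1/n2^2)
= 1.097e7 * 6^2 * (1/6^2 - 1/9^2)
= 1.097e7 * 36 * (0.027778 - 0.012346)
= 6.0944e+06 /m
lambda = 1 / 6.0944e+06
= 164.0839 nm

164.0839


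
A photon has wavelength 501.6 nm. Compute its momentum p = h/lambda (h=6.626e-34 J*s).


p = h / lambda
= 6.626e-34 / (501.6e-9)
= 6.626e-34 / 5.0160e-07
= 1.3210e-27 kg*m/s

1.3210e-27


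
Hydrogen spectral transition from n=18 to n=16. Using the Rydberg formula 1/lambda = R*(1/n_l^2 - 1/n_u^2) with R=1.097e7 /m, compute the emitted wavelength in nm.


1/lambda = R * (1/n_l^2 - 1/n_u^2)
= 1.097e7 * (1/16^2 - 1/18^2)
= 1.097e7 * (0.003906 - 0.003086)
= 1.097e7 * 0.00082
= 8.9935e+03 /m
lambda = 1 / 8.9935e+03 = 111190.9486 nm

111190.9486


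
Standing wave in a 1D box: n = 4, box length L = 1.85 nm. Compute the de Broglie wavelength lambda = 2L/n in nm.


lambda = 2L / n
= 2 * 1.85 / 4
= 3.7 / 4
= 0.925 nm

0.925


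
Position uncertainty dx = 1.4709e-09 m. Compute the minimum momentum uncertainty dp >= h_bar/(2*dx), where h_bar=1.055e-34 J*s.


dp = h_bar / (2 * dx)
= 1.055e-34 / (2 * 1.4709e-09)
= 1.055e-34 / 2.9418e-09
= 3.5862e-26 kg*m/s

3.5862e-26


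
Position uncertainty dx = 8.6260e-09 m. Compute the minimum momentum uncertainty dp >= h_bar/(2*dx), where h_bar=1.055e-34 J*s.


dp = h_bar / (2 * dx)
= 1.055e-34 / (2 * 8.6260e-09)
= 1.055e-34 / 1.7252e-08
= 6.1152e-27 kg*m/s

6.1152e-27


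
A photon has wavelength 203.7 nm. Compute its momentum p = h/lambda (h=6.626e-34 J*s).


p = h / lambda
= 6.626e-34 / (203.7e-9)
= 6.626e-34 / 2.0370e-07
= 3.2528e-27 kg*m/s

3.2528e-27


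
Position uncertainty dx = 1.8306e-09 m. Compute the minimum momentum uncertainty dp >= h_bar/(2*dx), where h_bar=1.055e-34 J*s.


dp = h_bar / (2 * dx)
= 1.055e-34 / (2 * 1.8306e-09)
= 1.055e-34 / 3.6612e-09
= 2.8816e-26 kg*m/s

2.8816e-26


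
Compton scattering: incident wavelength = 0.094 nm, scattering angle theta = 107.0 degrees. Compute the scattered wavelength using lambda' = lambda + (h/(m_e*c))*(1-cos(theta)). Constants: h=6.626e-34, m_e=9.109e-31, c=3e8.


Compton wavelength: h/(m_e*c) = 2.4247e-12 m
d_lambda = 2.4247e-12 * (1 - cos(107.0 deg))
= 2.4247e-12 * 1.292372
= 3.1336e-12 m = 0.003134 nm
lambda' = 0.094 + 0.003134
= 0.097134 nm

0.097134


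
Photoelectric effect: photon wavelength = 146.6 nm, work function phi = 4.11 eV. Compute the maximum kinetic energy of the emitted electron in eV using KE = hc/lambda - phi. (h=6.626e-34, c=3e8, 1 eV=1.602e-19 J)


E_photon = hc / lambda
= (6.626e-34)(3e8) / (146.6e-9)
= 1.3559e-18 J
= 8.464 eV
KE = E_photon - phi
= 8.464 - 4.11
= 4.354 eV

4.354


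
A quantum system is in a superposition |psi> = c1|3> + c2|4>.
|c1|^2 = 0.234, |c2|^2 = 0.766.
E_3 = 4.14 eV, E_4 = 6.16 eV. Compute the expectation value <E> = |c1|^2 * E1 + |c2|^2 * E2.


<E> = |c1|^2 * E1 + |c2|^2 * E2
= 0.234 * 4.14 + 0.766 * 6.16
= 0.9688 + 4.7186
= 5.6873 eV

5.6873


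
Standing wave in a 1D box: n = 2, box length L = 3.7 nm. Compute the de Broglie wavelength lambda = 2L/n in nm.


lambda = 2L / n
= 2 * 3.7 / 2
= 7.4 / 2
= 3.7 nm

3.7


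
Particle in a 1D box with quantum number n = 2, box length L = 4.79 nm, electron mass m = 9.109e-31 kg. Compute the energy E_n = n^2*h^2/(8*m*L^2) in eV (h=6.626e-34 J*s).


E = n^2 * h^2 / (8 * m * L^2)
= 2^2 * (6.626e-34)^2 / (8 * 9.109e-31 * (4.79e-9)^2)
= 4 * 4.3904e-67 / (8 * 9.109e-31 * 2.2944e-17)
= 1.0503e-20 J
= 0.0656 eV

0.0656


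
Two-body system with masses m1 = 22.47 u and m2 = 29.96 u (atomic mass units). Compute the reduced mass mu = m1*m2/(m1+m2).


mu = m1 * m2 / (m1 + m2)
= 22.47 * 29.96 / (22.47 + 29.96)
= 673.2012 / 52.43
= 12.84 u

12.84


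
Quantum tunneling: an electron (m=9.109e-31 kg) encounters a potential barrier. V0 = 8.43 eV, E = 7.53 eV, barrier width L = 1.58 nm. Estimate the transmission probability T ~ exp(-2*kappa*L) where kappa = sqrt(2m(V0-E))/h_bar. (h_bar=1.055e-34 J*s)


V0 - E = 0.9 eV = 1.4418e-19 J
kappa = sqrt(2 * m * (V0-E)) / h_bar
= sqrt(2 * 9.109e-31 * 1.4418e-19) / 1.055e-34
= 4.8579e+09 /m
2*kappa*L = 2 * 4.8579e+09 * 1.58e-9
= 15.351
T = exp(-15.351) = 2.153441e-07

2.153441e-07


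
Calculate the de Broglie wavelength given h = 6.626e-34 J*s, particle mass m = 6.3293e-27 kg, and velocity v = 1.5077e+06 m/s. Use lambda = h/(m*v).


lambda = h / (m * v)
= 6.626e-34 / (6.3293e-27 * 1.5077e+06)
= 6.626e-34 / 9.5427e-21
= 6.9435e-14 m

6.9435e-14


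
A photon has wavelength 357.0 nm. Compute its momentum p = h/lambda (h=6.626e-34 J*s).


p = h / lambda
= 6.626e-34 / (357.0e-9)
= 6.626e-34 / 3.5700e-07
= 1.8560e-27 kg*m/s

1.8560e-27


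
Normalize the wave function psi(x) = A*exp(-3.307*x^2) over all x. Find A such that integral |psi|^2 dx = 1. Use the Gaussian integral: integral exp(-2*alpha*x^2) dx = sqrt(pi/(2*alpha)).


integral |psi|^2 dx = A^2 * sqrt(pi/(2*alpha)) = 1
A^2 = sqrt(2*alpha/pi)
= sqrt(2 * 3.307 / pi)
= 1.450966
A = sqrt(1.450966)
= 1.2046

1.2046


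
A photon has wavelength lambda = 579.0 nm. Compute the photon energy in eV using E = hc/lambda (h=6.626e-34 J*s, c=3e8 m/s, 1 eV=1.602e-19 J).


E = hc / lambda
= (6.626e-34)(3e8) / (579.0e-9)
= 1.9878e-25 / 5.7900e-07
= 3.4332e-19 J
Converting to eV: 3.4332e-19 / 1.602e-19
= 2.143 eV

2.143


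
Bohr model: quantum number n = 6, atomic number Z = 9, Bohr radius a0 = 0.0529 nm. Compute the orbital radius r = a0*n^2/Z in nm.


r = a0 * n^2 / Z
= 0.0529 * 6^2 / 9
= 0.0529 * 36 / 9
= 0.2116 nm

0.2116


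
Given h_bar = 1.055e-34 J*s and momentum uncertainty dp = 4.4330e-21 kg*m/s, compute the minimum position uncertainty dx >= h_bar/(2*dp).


dx = h_bar / (2 * dp)
= 1.055e-34 / (2 * 4.4330e-21)
= 1.055e-34 / 8.8660e-21
= 1.1899e-14 m

1.1899e-14


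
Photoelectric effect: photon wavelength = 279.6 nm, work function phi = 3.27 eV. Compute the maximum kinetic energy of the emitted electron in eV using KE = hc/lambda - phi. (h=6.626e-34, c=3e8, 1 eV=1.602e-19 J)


E_photon = hc / lambda
= (6.626e-34)(3e8) / (279.6e-9)
= 7.1094e-19 J
= 4.4379 eV
KE = E_photon - phi
= 4.4379 - 3.27
= 1.1679 eV

1.1679


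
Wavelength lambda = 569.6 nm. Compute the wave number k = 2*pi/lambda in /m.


k = 2 * pi / lambda
= 6.2832 / (569.6e-9)
= 6.2832 / 5.6960e-07
= 1.1031e+07 /m

1.1031e+07


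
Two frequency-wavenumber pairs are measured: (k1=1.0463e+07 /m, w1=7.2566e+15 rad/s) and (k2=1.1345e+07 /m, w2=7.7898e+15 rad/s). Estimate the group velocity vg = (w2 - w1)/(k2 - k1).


vg = (w2 - w1) / (k2 - k1)
= (7.7898e+15 - 7.2566e+15) / (1.1345e+07 - 1.0463e+07)
= 5.3320e+14 / 8.8200e+05
= 6.0454e+08 m/s

6.0454e+08


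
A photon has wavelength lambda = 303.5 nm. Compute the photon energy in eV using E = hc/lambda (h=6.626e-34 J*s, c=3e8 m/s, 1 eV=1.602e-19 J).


E = hc / lambda
= (6.626e-34)(3e8) / (303.5e-9)
= 1.9878e-25 / 3.0350e-07
= 6.5496e-19 J
Converting to eV: 6.5496e-19 / 1.602e-19
= 4.0884 eV

4.0884


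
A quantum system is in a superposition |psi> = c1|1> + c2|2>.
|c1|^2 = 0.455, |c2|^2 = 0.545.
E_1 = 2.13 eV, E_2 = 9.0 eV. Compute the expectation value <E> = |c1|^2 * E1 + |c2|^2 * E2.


<E> = |c1|^2 * E1 + |c2|^2 * E2
= 0.455 * 2.13 + 0.545 * 9.0
= 0.9691 + 4.905
= 5.8742 eV

5.8742


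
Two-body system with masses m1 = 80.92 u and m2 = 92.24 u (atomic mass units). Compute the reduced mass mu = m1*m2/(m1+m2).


mu = m1 * m2 / (m1 + m2)
= 80.92 * 92.24 / (80.92 + 92.24)
= 7464.0608 / 173.16
= 43.105 u

43.105


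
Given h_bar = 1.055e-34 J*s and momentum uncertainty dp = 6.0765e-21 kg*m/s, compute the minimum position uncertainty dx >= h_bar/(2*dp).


dx = h_bar / (2 * dp)
= 1.055e-34 / (2 * 6.0765e-21)
= 1.055e-34 / 1.2153e-20
= 8.6810e-15 m

8.6810e-15


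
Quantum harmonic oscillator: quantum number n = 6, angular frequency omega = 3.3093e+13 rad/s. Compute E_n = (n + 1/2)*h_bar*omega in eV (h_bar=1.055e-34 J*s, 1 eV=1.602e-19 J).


E = (n + 1/2) * h_bar * omega
= (6 + 0.5) * 1.055e-34 * 3.3093e+13
= 6.5 * 3.4913e-21
= 2.2694e-20 J
= 0.1417 eV

0.1417


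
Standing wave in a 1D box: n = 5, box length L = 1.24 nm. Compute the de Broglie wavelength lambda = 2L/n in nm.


lambda = 2L / n
= 2 * 1.24 / 5
= 2.48 / 5
= 0.496 nm

0.496


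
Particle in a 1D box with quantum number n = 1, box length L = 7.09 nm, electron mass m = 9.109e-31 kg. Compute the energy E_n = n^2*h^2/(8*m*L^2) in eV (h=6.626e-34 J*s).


E = n^2 * h^2 / (8 * m * L^2)
= 1^2 * (6.626e-34)^2 / (8 * 9.109e-31 * (7.09e-9)^2)
= 1 * 4.3904e-67 / (8 * 9.109e-31 * 5.0268e-17)
= 1.1985e-21 J
= 0.0075 eV

0.0075


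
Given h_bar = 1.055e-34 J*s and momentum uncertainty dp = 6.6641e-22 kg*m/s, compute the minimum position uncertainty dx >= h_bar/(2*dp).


dx = h_bar / (2 * dp)
= 1.055e-34 / (2 * 6.6641e-22)
= 1.055e-34 / 1.3328e-21
= 7.9155e-14 m

7.9155e-14


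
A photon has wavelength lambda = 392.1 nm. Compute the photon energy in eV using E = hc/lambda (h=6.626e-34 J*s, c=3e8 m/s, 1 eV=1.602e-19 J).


E = hc / lambda
= (6.626e-34)(3e8) / (392.1e-9)
= 1.9878e-25 / 3.9210e-07
= 5.0696e-19 J
Converting to eV: 5.0696e-19 / 1.602e-19
= 3.1646 eV

3.1646


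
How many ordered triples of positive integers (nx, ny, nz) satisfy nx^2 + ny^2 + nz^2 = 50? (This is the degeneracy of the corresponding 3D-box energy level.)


Enumerate all (nx, ny, nz) with nx^2 + ny^2 + nz^2 = 50:
(3,4,5)
(3,5,4)
(4,3,5)
(4,5,3)
(5,3,4)
(5,4,3)
Total degeneracy = 6

6


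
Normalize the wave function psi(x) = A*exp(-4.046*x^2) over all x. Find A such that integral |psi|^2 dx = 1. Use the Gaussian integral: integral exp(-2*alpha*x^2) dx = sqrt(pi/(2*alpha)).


integral |psi|^2 dx = A^2 * sqrt(pi/(2*alpha)) = 1
A^2 = sqrt(2*alpha/pi)
= sqrt(2 * 4.046 / pi)
= 1.604919
A = sqrt(1.604919)
= 1.2669

1.2669


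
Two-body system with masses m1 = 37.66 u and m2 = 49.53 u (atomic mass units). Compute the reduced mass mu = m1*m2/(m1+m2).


mu = m1 * m2 / (m1 + m2)
= 37.66 * 49.53 / (37.66 + 49.53)
= 1865.2998 / 87.19
= 21.3935 u

21.3935


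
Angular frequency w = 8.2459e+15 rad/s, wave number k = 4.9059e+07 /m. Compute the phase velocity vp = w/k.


vp = w / k
= 8.2459e+15 / 4.9059e+07
= 1.6808e+08 m/s

1.6808e+08


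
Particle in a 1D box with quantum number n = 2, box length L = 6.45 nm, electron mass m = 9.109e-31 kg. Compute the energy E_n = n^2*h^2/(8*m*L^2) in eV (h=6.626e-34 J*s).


E = n^2 * h^2 / (8 * m * L^2)
= 2^2 * (6.626e-34)^2 / (8 * 9.109e-31 * (6.45e-9)^2)
= 4 * 4.3904e-67 / (8 * 9.109e-31 * 4.1603e-17)
= 5.7927e-21 J
= 0.0362 eV

0.0362


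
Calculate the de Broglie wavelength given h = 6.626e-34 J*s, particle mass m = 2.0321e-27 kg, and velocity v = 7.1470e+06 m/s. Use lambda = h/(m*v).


lambda = h / (m * v)
= 6.626e-34 / (2.0321e-27 * 7.1470e+06)
= 6.626e-34 / 1.4523e-20
= 4.5623e-14 m

4.5623e-14
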